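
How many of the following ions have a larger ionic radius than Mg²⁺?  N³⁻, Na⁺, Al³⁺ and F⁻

All of these have 10 electrons (isoelectronic). With the same electron cloud, the ion with the most protons pulls it in tightest. Nuclear charges: Al³⁺ (Z=13), Mg²⁺ (Z=12), Na⁺ (Z=11), F⁻ (Z=9), N³⁻ (Z=7). Highest Z is smallest.
Overall: Al³⁺ < Mg²⁺ < Na⁺ < F⁻ < N³⁻. Mg²⁺ has 1 below it and 3 above. That's 3.

3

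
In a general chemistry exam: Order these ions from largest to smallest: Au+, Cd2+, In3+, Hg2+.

Au+ > Hg2+ > Cd2+ > In3+

First list Z and electron count for each: In3+ (Z=49, 46 e⁻), Cd2+ (Z=48, 46 e⁻), Hg2+ (Z=80, 78 e⁻), Au+ (Z=79, 78 e⁻). In3+ < Cd2+ (both 46 e⁻, Z=49>48); Cd2+ < Hg2+ (same group, 1 shell fewer); Hg2+ < Au+ (isoelectronic, higher Z=80 is smaller).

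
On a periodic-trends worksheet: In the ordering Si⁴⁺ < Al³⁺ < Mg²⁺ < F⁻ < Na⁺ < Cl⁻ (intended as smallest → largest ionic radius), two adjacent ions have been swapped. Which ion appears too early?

F⁻

Compare adjacent ions: they are isoelectronic (10 e⁻) and Na has more protons than F (11 vs 9), making Na⁺ smaller — yet in this increasing list F⁻ sits before Na⁺. Nothing else is reversed, so F⁻ should move one place to the right.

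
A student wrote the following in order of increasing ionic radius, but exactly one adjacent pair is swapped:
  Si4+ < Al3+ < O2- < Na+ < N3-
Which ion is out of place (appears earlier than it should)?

The pair O2-, Na+ is the wrong way round — Na+ and O2- share 10 electrons; the higher nuclear charge on Na (Z=11) contracts it more, so Na+ < O2-. All other adjacent pairs agree with periodic trends, so O2- is the misplaced ion.

O2-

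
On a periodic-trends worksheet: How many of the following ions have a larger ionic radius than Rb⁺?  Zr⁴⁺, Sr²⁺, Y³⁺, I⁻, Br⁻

Tabulating Z and e⁻: Zr⁴⁺ (Z=40, 36 e⁻), Y³⁺ (Z=39, 36 e⁻), Sr²⁺ (Z=38, 36 e⁻), Rb⁺ (Z=37, 36 e⁻), Br⁻ (Z=35, 36 e⁻), I⁻ (Z=53, 54 e⁻). Zr⁴⁺ < Y³⁺ (both 36 e⁻, Z=40>39); Y³⁺ < Sr²⁺ (isoelectronic, higher Z=39 is smaller); Sr²⁺ < Rb⁺ (isoelectronic, higher Z=38 is smaller); Rb⁺ < Br⁻ (both 36 e⁻, Z=37>35); Br⁻ < I⁻ (same group, 1 shell fewer).
Overall: Zr⁴⁺ < Y³⁺ < Sr²⁺ < Rb⁺ < Br⁻ < I⁻. Rb⁺ has 3 below it and 2 above. That's 2.

2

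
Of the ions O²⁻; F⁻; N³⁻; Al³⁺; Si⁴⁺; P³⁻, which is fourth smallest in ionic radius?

O²⁻

Si⁴⁺ has 10 e⁻ (Z=14), Al³⁺ has 10 e⁻ (Z=13), F⁻ has 10 e⁻ (Z=9), O²⁻ has 10 e⁻ (Z=8), N³⁻ has 10 e⁻ (Z=7), P³⁻ has 18 e⁻ (Z=15). Si⁴⁺ < Al³⁺ (both 10 e⁻, Z=14>13); Al³⁺ < F⁻ (both 10 e⁻, Z=13>9); F⁻ < O²⁻ (isoelectronic, higher Z=9 is smaller); O²⁻ < N³⁻ (isoelectronic, higher Z=8 is smaller); N³⁻ < P³⁻ (same group, period 2 vs 3).
Ordering: Si⁴⁺ < Al³⁺ < F⁻ < O²⁻ < N³⁻ < P³⁻. The fourth smallest is O²⁻.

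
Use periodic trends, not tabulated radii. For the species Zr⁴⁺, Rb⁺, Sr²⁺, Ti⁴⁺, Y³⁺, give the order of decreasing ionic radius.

Rb⁺ > Sr²⁺ > Y³⁺ > Zr⁴⁺ > Ti⁴⁺

First list Z and electron count for each: Ti⁴⁺ has 18 e⁻ (Z=22), Zr⁴⁺ has 36 e⁻ (Z=40), Y³⁺ has 36 e⁻ (Z=39), Sr²⁺ has 36 e⁻ (Z=38), Rb⁺ has 36 e⁻ (Z=37). Ti⁴⁺ < Zr⁴⁺ (same group, 1 shell fewer); Zr⁴⁺ < Y³⁺ (isoelectronic, higher Z=40 is smaller); Y³⁺ < Sr²⁺ (isoelectronic, higher Z=39 is smaller); Sr²⁺ < Rb⁺ (isoelectronic, higher Z=38 is smaller).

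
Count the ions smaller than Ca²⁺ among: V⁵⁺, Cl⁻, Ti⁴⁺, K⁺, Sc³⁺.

Isoelectronic series (18 e⁻ each). Size is set by nuclear charge: more protons means a smaller ion. V⁵⁺ (Z=23), Ti⁴⁺ (Z=22), Sc³⁺ (Z=21), Ca²⁺ (Z=20), K⁺ (Z=19), Cl⁻ (Z=17).
Ordering all of them (including Ca²⁺) by radius gives V⁵⁺ < Ti⁴⁺ < Sc³⁺ < Ca²⁺ < K⁺ < Cl⁻. Count: 3.

3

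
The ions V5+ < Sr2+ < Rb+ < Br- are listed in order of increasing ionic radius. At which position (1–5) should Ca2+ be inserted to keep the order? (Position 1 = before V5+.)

2

Electron counts and nuclear charges: V5+ has 18 e⁻ (Z=23), Ca2+ has 18 e⁻ (Z=20), Sr2+ has 36 e⁻ (Z=38), Rb+ has 36 e⁻ (Z=37), Br- has 36 e⁻ (Z=35). V5+ < Ca2+ (both 18 e⁻, Z=23>20); Ca2+ < Sr2+ (same group, period 4 vs 5); Sr2+ < Rb+ (both 36 e⁻, Z=38>37); Rb+ < Br- (isoelectronic, higher Z=37 is smaller).
The complete sequence is V5+ < Ca2+ < Sr2+ < Rb+ < Br-. Ca2+ sits at position 2.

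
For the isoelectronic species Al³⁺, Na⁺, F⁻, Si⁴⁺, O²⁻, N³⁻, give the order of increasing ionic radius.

These species are isoelectronic with 10 electrons. The only difference is the number of protons: Si⁴⁺ (Z=14), Al³⁺ (Z=13), Na⁺ (Z=11), F⁻ (Z=9), O²⁻ (Z=8), N³⁻ (Z=7). The strongest nuclear pull (Si⁴⁺) gives the smallest ion.

Si⁴⁺ < Al³⁺ < Na⁺ < F⁻ < O²⁻ < N³⁻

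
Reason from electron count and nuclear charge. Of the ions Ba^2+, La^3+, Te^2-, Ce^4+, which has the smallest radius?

These species are isoelectronic with 54 electrons. The only difference is the number of protons: Ce^4+ (Z=58), La^3+ (Z=57), Ba^2+ (Z=56), Te^2- (Z=52). The strongest nuclear pull (Ce^4+) gives the smallest ion.

Ce^4+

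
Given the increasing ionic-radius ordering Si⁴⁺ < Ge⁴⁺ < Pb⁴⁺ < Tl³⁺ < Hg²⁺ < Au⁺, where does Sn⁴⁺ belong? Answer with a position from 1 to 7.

First list Z and electron count for each: Si⁴⁺: 10 e⁻, Z=14, Ge⁴⁺: 28 e⁻, Z=32, Sn⁴⁺: 46 e⁻, Z=50, Pb⁴⁺: 78 e⁻, Z=82, Tl³⁺: 78 e⁻, Z=81, Hg²⁺: 78 e⁻, Z=80, Au⁺: 78 e⁻, Z=79. Si⁴⁺ < Ge⁴⁺ (same group, 1 shell fewer); Ge⁴⁺ < Sn⁴⁺ (same group, period 4 vs 5); Sn⁴⁺ < Pb⁴⁺ (same group, period 5 vs 6); Pb⁴⁺ < Tl³⁺ (both 78 e⁻, Z=82>81); Tl³⁺ < Hg²⁺ (both 78 e⁻, Z=81>80); Hg²⁺ < Au⁺ (both 78 e⁻, Z=80>79).
Merged order: Si⁴⁺ < Ge⁴⁺ < Sn⁴⁺ < Pb⁴⁺ < Tl³⁺ < Hg²⁺ < Au⁺ — Sn⁴⁺ is number 3.

3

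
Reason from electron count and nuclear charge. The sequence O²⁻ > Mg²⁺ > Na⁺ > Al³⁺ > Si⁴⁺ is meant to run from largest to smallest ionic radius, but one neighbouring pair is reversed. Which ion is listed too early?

Scanning neighbour by neighbour, only Mg²⁺/Na⁺ violates a trend: both have 10 electrons but Z(Mg)=12 > Z(Na)=11, so Mg²⁺ should be the smaller of the two. That makes Mg²⁺ the one sitting a position early relative to where it belongs.

Mg²⁺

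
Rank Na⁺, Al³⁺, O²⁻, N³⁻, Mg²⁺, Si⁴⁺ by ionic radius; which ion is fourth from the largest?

Each ion has 10 electrons. The ranking follows nuclear charge in reverse — greater Z gives a smaller radius. Si⁴⁺ (Z=14), Al³⁺ (Z=13), Mg²⁺ (Z=12), Na⁺ (Z=11), O²⁻ (Z=8), N³⁻ (Z=7).
So the order is Si⁴⁺ < Al³⁺ < Mg²⁺ < Na⁺ < O²⁻ < N³⁻; the 4th-largest ion is Mg²⁺.

Mg²⁺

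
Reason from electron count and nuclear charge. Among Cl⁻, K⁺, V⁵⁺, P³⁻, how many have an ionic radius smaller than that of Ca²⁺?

1

All of these have 18 electrons (isoelectronic). With the same electron cloud, the ion with the most protons pulls it in tightest. Nuclear charges: V⁵⁺ (Z=23), Ca²⁺ (Z=20), K⁺ (Z=19), Cl⁻ (Z=17), P³⁻ (Z=15). Highest Z is smallest.
Relative to Ca²⁺, the ions that are smaller are V⁵⁺. Count: 1.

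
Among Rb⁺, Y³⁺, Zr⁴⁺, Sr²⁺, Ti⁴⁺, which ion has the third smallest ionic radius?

First list Z and electron count for each: Ti⁴⁺ has 18 e⁻ (Z=22), Zr⁴⁺ has 36 e⁻ (Z=40), Y³⁺ has 36 e⁻ (Z=39), Sr²⁺ has 36 e⁻ (Z=38), Rb⁺ has 36 e⁻ (Z=37). Ti⁴⁺ < Zr⁴⁺ (same group, period 4 vs 5); Zr⁴⁺ < Y³⁺ (isoelectronic, higher Z=40 is smaller); Y³⁺ < Sr²⁺ (isoelectronic, higher Z=39 is smaller); Sr²⁺ < Rb⁺ (isoelectronic, higher Z=38 is smaller).
That gives Ti⁴⁺ < Zr⁴⁺ < Y³⁺ < Sr²⁺ < Rb⁺. From the smallest end, number 3 is Y³⁺.

Y³⁺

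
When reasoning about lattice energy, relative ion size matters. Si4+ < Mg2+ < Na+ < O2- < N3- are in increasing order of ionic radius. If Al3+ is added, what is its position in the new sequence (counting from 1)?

2

Isoelectronic series (10 e⁻ each). Size is set by nuclear charge: more protons means a smaller ion. Si4+ (Z=14), Al3+ (Z=13), Mg2+ (Z=12), Na+ (Z=11), O2- (Z=8), N3- (Z=7).
Merged order: Si4+ < Al3+ < Mg2+ < Na+ < O2- < N3- — Al3+ is number 2.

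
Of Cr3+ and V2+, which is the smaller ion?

Cr3+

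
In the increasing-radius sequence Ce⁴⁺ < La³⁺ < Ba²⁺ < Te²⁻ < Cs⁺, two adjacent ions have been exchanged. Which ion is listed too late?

Compare adjacent ions: Cs⁺ and Te²⁻ share 54 electrons; the higher nuclear charge on Cs (Z=55) contracts it more, so Cs⁺ < Te²⁻ — yet in this increasing list Te²⁻ sits before Cs⁺. Nothing else is reversed, so Cs⁺ should move one place to the left.

Cs⁺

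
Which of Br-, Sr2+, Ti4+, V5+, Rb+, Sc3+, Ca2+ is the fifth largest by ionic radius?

Electron counts and nuclear charges: V5+: 18 e⁻, Z=23, Ti4+: 18 e⁻, Z=22, Sc3+: 18 e⁻, Z=21, Ca2+: 18 e⁻, Z=20, Sr2+: 36 e⁻, Z=38, Rb+: 36 e⁻, Z=37, Br-: 36 e⁻, Z=35. V5+ < Ti4+ (both 18 e⁻, Z=23>22); Ti4+ < Sc3+ (both 18 e⁻, Z=22>21); Sc3+ < Ca2+ (isoelectronic, higher Z=21 is smaller); Ca2+ < Sr2+ (same group, period 4 vs 5); Sr2+ < Rb+ (both 36 e⁻, Z=38>37); Rb+ < Br- (both 36 e⁻, Z=37>35).
Full ascending order: V5+ < Ti4+ < Sc3+ < Ca2+ < Sr2+ < Rb+ < Br-. Counting from the largest, position 5 is Sc3+.

Sc3+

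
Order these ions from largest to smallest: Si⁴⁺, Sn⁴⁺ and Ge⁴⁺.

Sn⁴⁺ > Ge⁴⁺ > Si⁴⁺

Same group, same charge. Going down the group adds an extra shell of electrons, so the ion gets larger: Si⁴⁺ is highest in the group and smallest.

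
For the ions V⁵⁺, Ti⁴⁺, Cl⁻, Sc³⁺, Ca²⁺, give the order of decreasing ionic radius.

Cl⁻ > Ca²⁺ > Sc³⁺ > Ti⁴⁺ > V⁵⁺

These species are isoelectronic with 18 electrons. The only difference is the number of protons: V⁵⁺ (Z=23), Ti⁴⁺ (Z=22), Sc³⁺ (Z=21), Ca²⁺ (Z=20), Cl⁻ (Z=17). The strongest nuclear pull (V⁵⁺) gives the smallest ion.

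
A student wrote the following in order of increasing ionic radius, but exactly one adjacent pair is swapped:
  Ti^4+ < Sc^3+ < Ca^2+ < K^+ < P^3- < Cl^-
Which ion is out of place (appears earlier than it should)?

Compare adjacent ions: they are isoelectronic (18 e⁻) and Cl has more protons than P (17 vs 15), making Cl^- smaller — yet in this increasing list P^3- sits before Cl^-. Nothing else is reversed, so P^3- should move one place to the right.

P^3-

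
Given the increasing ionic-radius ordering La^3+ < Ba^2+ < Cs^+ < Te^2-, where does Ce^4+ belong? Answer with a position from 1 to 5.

These species are isoelectronic with 54 electrons. The only difference is the number of protons: Ce^4+ (Z=58), La^3+ (Z=57), Ba^2+ (Z=56), Cs^+ (Z=55), Te^2- (Z=52). The strongest nuclear pull (Ce^4+) gives the smallest ion.
The complete sequence is Ce^4+ < La^3+ < Ba^2+ < Cs^+ < Te^2-. Ce^4+ sits at position 1.

1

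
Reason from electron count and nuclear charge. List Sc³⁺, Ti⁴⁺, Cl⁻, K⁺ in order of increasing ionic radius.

Ti⁴⁺ < Sc³⁺ < K⁺ < Cl⁻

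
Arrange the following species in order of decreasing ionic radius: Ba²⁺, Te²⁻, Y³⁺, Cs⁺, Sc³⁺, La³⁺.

Te²⁻ > Cs⁺ > Ba²⁺ > La³⁺ > Y³⁺ > Sc³⁺

Work out protons and electrons: Sc³⁺ (Z=21, 18 e⁻), Y³⁺ (Z=39, 36 e⁻), La³⁺ (Z=57, 54 e⁻), Ba²⁺ (Z=56, 54 e⁻), Cs⁺ (Z=55, 54 e⁻), Te²⁻ (Z=52, 54 e⁻). Sc³⁺ < Y³⁺ (same group, period 4 vs 5); Y³⁺ < La³⁺ (same group, period 5 vs 6); La³⁺ < Ba²⁺ (both 54 e⁻, Z=57>56); Ba²⁺ < Cs⁺ (both 54 e⁻, Z=56>55); Cs⁺ < Te²⁻ (isoelectronic, higher Z=55 is smaller).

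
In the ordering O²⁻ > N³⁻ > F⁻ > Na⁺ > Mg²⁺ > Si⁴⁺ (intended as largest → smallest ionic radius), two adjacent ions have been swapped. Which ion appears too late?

N³⁻

Check each adjacent pair. O²⁻ and N³⁻ are reversed: O²⁻ and N³⁻ share 10 electrons; the higher nuclear charge on O (Z=8) contracts it more, so O²⁻ < N³⁻. No other neighbouring pair contradicts the periodic trends, so N³⁻ is the ion listed too late.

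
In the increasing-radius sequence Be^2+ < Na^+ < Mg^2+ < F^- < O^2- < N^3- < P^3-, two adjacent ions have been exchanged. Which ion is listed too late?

Compare adjacent ions: they are isoelectronic (10 e⁻) and Mg has more protons than Na (12 vs 11), making Mg^2+ smaller — yet in this increasing list Na^+ sits before Mg^2+. Nothing else is reversed, so Mg^2+ should move one place to the left.

Mg^2+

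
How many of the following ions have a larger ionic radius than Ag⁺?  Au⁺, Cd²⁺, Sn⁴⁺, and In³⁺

1

Work out protons and electrons: Sn⁴⁺ has 46 e⁻ (Z=50), In³⁺ has 46 e⁻ (Z=49), Cd²⁺ has 46 e⁻ (Z=48), Ag⁺ has 46 e⁻ (Z=47), Au⁺ has 78 e⁻ (Z=79). Sn⁴⁺ < In³⁺ (isoelectronic, higher Z=50 is smaller); In³⁺ < Cd²⁺ (isoelectronic, higher Z=49 is smaller); Cd²⁺ < Ag⁺ (isoelectronic, higher Z=48 is smaller); Ag⁺ < Au⁺ (same group, 1 shell fewer).
Relative to Ag⁺, the ions that are larger are Au⁺. So 1 is larger.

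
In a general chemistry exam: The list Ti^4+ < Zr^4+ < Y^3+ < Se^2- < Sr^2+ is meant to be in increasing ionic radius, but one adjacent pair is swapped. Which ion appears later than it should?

The pair Se^2-, Sr^2+ is the wrong way round — Sr^2+ and Se^2- share 36 electrons; the higher nuclear charge on Sr (Z=38) contracts it more, so Sr^2+ < Se^2-. All other adjacent pairs agree with periodic trends, so Sr^2+ is the misplaced ion.

Sr^2+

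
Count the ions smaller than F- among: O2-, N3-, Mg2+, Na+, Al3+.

3

Isoelectronic series (10 e⁻ each). Size is set by nuclear charge: more protons means a smaller ion. Al3+ (Z=13), Mg2+ (Z=12), Na+ (Z=11), F- (Z=9), O2- (Z=8), N3- (Z=7).
Relative to F-, the ions that are smaller are Al3+, Mg2+, Na+. So 3 are smaller.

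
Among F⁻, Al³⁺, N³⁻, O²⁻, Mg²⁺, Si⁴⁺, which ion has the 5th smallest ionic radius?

Each ion has 10 electrons. The ranking follows nuclear charge in reverse — greater Z gives a smaller radius. Si⁴⁺ (Z=14), Al³⁺ (Z=13), Mg²⁺ (Z=12), F⁻ (Z=9), O²⁻ (Z=8), N³⁻ (Z=7).
Full ascending order: Si⁴⁺ < Al³⁺ < Mg²⁺ < F⁻ < O²⁻ < N³⁻. Counting from the smallest, position 5 is O²⁻.

O²⁻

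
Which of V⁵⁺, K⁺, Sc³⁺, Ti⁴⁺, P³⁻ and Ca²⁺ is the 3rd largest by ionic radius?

Ca²⁺

All of these have 18 electrons (isoelectronic). With the same electron cloud, the ion with the most protons pulls it in tightest. Nuclear charges: V⁵⁺ (Z=23), Ti⁴⁺ (Z=22), Sc³⁺ (Z=21), Ca²⁺ (Z=20), K⁺ (Z=19), P³⁻ (Z=15). Highest Z is smallest.
So the order is V⁵⁺ < Ti⁴⁺ < Sc³⁺ < Ca²⁺ < K⁺ < P³⁻; the 3rd-largest ion is Ca²⁺.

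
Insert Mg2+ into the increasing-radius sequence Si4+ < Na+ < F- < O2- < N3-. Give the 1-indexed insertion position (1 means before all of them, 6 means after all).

All of these have 10 electrons (isoelectronic). With the same electron cloud, the ion with the most protons pulls it in tightest. Nuclear charges: Si4+ (Z=14), Mg2+ (Z=12), Na+ (Z=11), F- (Z=9), O2- (Z=8), N3- (Z=7). Highest Z is smallest.
Merged order: Si4+ < Mg2+ < Na+ < F- < O2- < N3- — Mg2+ is number 2.

2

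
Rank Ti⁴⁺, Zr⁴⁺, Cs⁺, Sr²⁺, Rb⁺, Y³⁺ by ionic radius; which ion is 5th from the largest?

Tabulating Z and e⁻: Ti⁴⁺: 18 e⁻, Z=22, Zr⁴⁺: 36 e⁻, Z=40, Y³⁺: 36 e⁻, Z=39, Sr²⁺: 36 e⁻, Z=38, Rb⁺: 36 e⁻, Z=37, Cs⁺: 54 e⁻, Z=55. Ti⁴⁺ < Zr⁴⁺ (same group, 1 shell fewer); Zr⁴⁺ < Y³⁺ (isoelectronic, higher Z=40 is smaller); Y³⁺ < Sr²⁺ (both 36 e⁻, Z=39>38); Sr²⁺ < Rb⁺ (isoelectronic, higher Z=38 is smaller); Rb⁺ < Cs⁺ (same group, period 5 vs 6).
That gives Ti⁴⁺ < Zr⁴⁺ < Y³⁺ < Sr²⁺ < Rb⁺ < Cs⁺. From the largest end, number 5 is Zr⁴⁺.

Zr⁴⁺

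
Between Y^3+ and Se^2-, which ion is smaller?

These species are isoelectronic with 36 electrons. The only difference is the number of protons: Y^3+ (Z=39), Se^2- (Z=34). The strongest nuclear pull (Y^3+) gives the smallest ion.

Y^3+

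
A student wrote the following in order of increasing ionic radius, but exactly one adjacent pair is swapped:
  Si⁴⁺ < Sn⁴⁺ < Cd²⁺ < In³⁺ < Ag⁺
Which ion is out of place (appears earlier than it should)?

Cd²⁺

Check each adjacent pair. Cd²⁺ and In³⁺ are reversed: In³⁺ and Cd²⁺ share 46 electrons; the higher nuclear charge on In (Z=49) contracts it more, so In³⁺ < Cd²⁺. No other neighbouring pair contradicts the periodic trends, so Cd²⁺ is the ion listed too early.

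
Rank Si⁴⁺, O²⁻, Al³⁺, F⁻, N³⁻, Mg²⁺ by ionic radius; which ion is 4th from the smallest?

Each ion has 10 electrons. The ranking follows nuclear charge in reverse — greater Z gives a smaller radius. Si⁴⁺ (Z=14), Al³⁺ (Z=13), Mg²⁺ (Z=12), F⁻ (Z=9), O²⁻ (Z=8), N³⁻ (Z=7).
Full ascending order: Si⁴⁺ < Al³⁺ < Mg²⁺ < F⁻ < O²⁻ < N³⁻. Counting from the smallest, position 4 is F⁻.

F⁻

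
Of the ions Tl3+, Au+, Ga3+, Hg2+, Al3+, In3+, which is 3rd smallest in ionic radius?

Al3+: 10 e⁻, Z=13, Ga3+: 28 e⁻, Z=31, In3+: 46 e⁻, Z=49, Tl3+: 78 e⁻, Z=81, Hg2+: 78 e⁻, Z=80, Au+: 78 e⁻, Z=79. Al3+ < Ga3+ (same group, period 3 vs 4); Ga3+ < In3+ (same group, 1 shell fewer); In3+ < Tl3+ (same group, period 5 vs 6); Tl3+ < Hg2+ (both 78 e⁻, Z=81>80); Hg2+ < Au+ (both 78 e⁻, Z=80>79).
Full ascending order: Al3+ < Ga3+ < In3+ < Tl3+ < Hg2+ < Au+. Counting from the smallest, position 3 is In3+.

In3+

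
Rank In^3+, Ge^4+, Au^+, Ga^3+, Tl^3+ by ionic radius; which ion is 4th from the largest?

Ga^3+

Ge^4+: 28 e⁻, Z=32, Ga^3+: 28 e⁻, Z=31, In^3+: 46 e⁻, Z=49, Tl^3+: 78 e⁻, Z=81, Au^+: 78 e⁻, Z=79. Ge^4+ < Ga^3+ (isoelectronic, higher Z=32 is smaller); Ga^3+ < In^3+ (same group, 1 shell fewer); In^3+ < Tl^3+ (same group, period 5 vs 6); Tl^3+ < Au^+ (isoelectronic, higher Z=81 is smaller).
So the order is Ge^4+ < Ga^3+ < In^3+ < Tl^3+ < Au^+; the 4th-largest ion is Ga^3+.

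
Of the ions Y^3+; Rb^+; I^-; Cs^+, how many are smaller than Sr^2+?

1

Electron counts and nuclear charges: Y^3+: 36 e⁻, Z=39, Sr^2+: 36 e⁻, Z=38, Rb^+: 36 e⁻, Z=37, Cs^+: 54 e⁻, Z=55, I^-: 54 e⁻, Z=53. Y^3+ < Sr^2+ (isoelectronic, higher Z=39 is smaller); Sr^2+ < Rb^+ (both 36 e⁻, Z=38>37); Rb^+ < Cs^+ (same group, 1 shell fewer); Cs^+ < I^- (isoelectronic, higher Z=55 is smaller).
Overall: Y^3+ < Sr^2+ < Rb^+ < Cs^+ < I^-. Sr^2+ has 1 below it and 3 above. Count: 1.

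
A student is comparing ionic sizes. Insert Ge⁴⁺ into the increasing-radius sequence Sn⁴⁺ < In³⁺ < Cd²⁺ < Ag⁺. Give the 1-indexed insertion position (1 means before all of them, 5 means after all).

1

Electron counts and nuclear charges: Ge⁴⁺: 28 e⁻, Z=32, Sn⁴⁺: 46 e⁻, Z=50, In³⁺: 46 e⁻, Z=49, Cd²⁺: 46 e⁻, Z=48, Ag⁺: 46 e⁻, Z=47. Ge⁴⁺ < Sn⁴⁺ (same group, period 4 vs 5); Sn⁴⁺ < In³⁺ (both 46 e⁻, Z=50>49); In³⁺ < Cd²⁺ (isoelectronic, higher Z=49 is smaller); Cd²⁺ < Ag⁺ (both 46 e⁻, Z=48>47).
Merged order: Ge⁴⁺ < Sn⁴⁺ < In³⁺ < Cd²⁺ < Ag⁺ — Ge⁴⁺ is number 1.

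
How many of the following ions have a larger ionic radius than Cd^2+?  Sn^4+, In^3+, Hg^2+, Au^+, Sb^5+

Work out protons and electrons: Sb^5+ (Z=51, 46 e⁻), Sn^4+ (Z=50, 46 e⁻), In^3+ (Z=49, 46 e⁻), Cd^2+ (Z=48, 46 e⁻), Hg^2+ (Z=80, 78 e⁻), Au^+ (Z=79, 78 e⁻). Sb^5+ < Sn^4+ (isoelectronic, higher Z=51 is smaller); Sn^4+ < In^3+ (isoelectronic, higher Z=50 is smaller); In^3+ < Cd^2+ (isoelectronic, higher Z=49 is smaller); Cd^2+ < Hg^2+ (same group, 1 shell fewer); Hg^2+ < Au^+ (isoelectronic, higher Z=80 is smaller).
Placing each against Cd^2+: smaller — Sb^5+, Sn^4+, In^3+; larger — Hg^2+, Au^+. That's 2.

2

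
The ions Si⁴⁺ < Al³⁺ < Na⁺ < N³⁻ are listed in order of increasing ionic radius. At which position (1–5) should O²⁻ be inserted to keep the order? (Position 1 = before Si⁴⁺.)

4

These species are isoelectronic with 10 electrons. The only difference is the number of protons: Si⁴⁺ (Z=14), Al³⁺ (Z=13), Na⁺ (Z=11), O²⁻ (Z=8), N³⁻ (Z=7). The strongest nuclear pull (Si⁴⁺) gives the smallest ion.
The complete sequence is Si⁴⁺ < Al³⁺ < Na⁺ < O²⁻ < N³⁻. O²⁻ sits at position 4.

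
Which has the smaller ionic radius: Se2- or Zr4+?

Zr4+

All of these have 36 electrons (isoelectronic). With the same electron cloud, the ion with the most protons pulls it in tightest. Nuclear charges: Zr4+ (Z=40), Se2- (Z=34). Highest Z is smallest.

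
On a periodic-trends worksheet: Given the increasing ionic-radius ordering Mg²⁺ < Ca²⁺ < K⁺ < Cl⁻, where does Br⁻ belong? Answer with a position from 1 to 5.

5

Mg²⁺ has 10 e⁻ (Z=12), Ca²⁺ has 18 e⁻ (Z=20), K⁺ has 18 e⁻ (Z=19), Cl⁻ has 18 e⁻ (Z=17), Br⁻ has 36 e⁻ (Z=35). Mg²⁺ < Ca²⁺ (same group, period 3 vs 4); Ca²⁺ < K⁺ (isoelectronic, higher Z=20 is smaller); K⁺ < Cl⁻ (both 18 e⁻, Z=19>17); Cl⁻ < Br⁻ (same group, 1 shell fewer).
Merged order: Mg²⁺ < Ca²⁺ < K⁺ < Cl⁻ < Br⁻ — Br⁻ is number 5.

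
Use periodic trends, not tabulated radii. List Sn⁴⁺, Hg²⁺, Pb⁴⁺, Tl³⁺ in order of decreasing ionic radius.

Tabulating Z and e⁻: Sn⁴⁺ (Z=50, 46 e⁻), Pb⁴⁺ (Z=82, 78 e⁻), Tl³⁺ (Z=81, 78 e⁻), Hg²⁺ (Z=80, 78 e⁻). Sn⁴⁺ < Pb⁴⁺ (same group, period 5 vs 6); Pb⁴⁺ < Tl³⁺ (isoelectronic, higher Z=82 is smaller); Tl³⁺ < Hg²⁺ (isoelectronic, higher Z=81 is smaller).

Hg²⁺ > Tl³⁺ > Pb⁴⁺ > Sn⁴⁺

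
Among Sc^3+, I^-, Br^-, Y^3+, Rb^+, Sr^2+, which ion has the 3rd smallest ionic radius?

Sr^2+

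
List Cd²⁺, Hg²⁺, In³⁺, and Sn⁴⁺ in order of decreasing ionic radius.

Hg²⁺ > Cd²⁺ > In³⁺ > Sn⁴⁺

Sn⁴⁺ (Z=50, 46 e⁻), In³⁺ (Z=49, 46 e⁻), Cd²⁺ (Z=48, 46 e⁻), Hg²⁺ (Z=80, 78 e⁻). Sn⁴⁺ < In³⁺ (both 46 e⁻, Z=50>49); In³⁺ < Cd²⁺ (both 46 e⁻, Z=49>48); Cd²⁺ < Hg²⁺ (same group, 1 shell fewer).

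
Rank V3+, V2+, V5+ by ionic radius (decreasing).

V2+ > V3+ > V5+

For a single element, ionic radius drops as positive charge rises — V5+ < V2+.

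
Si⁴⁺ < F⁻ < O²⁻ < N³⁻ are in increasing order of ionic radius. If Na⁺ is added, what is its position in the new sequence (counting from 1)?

2

Each ion has 10 electrons. The ranking follows nuclear charge in reverse — greater Z gives a smaller radius. Si⁴⁺ (Z=14), Na⁺ (Z=11), F⁻ (Z=9), O²⁻ (Z=8), N³⁻ (Z=7).
Merged order: Si⁴⁺ < Na⁺ < F⁻ < O²⁻ < N³⁻ — Na⁺ is number 2.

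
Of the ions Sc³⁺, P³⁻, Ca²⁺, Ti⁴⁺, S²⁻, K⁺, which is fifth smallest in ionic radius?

Each ion has 18 electrons. The ranking follows nuclear charge in reverse — greater Z gives a smaller radius. Ti⁴⁺ (Z=22), Sc³⁺ (Z=21), Ca²⁺ (Z=20), K⁺ (Z=19), S²⁻ (Z=16), P³⁻ (Z=15).
That gives Ti⁴⁺ < Sc³⁺ < Ca²⁺ < K⁺ < S²⁻ < P³⁻. From the smallest end, number 5 is S²⁻.

S²⁻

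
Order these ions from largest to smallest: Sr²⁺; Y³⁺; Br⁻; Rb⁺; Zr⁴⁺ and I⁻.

I⁻ > Br⁻ > Rb⁺ > Sr²⁺ > Y³⁺ > Zr⁴⁺

Tabulating Z and e⁻: Zr⁴⁺ has 36 e⁻ (Z=40), Y³⁺ has 36 e⁻ (Z=39), Sr²⁺ has 36 e⁻ (Z=38), Rb⁺ has 36 e⁻ (Z=37), Br⁻ has 36 e⁻ (Z=35), I⁻ has 54 e⁻ (Z=53). Zr⁴⁺ < Y³⁺ (isoelectronic, higher Z=40 is smaller); Y³⁺ < Sr²⁺ (both 36 e⁻, Z=39>38); Sr²⁺ < Rb⁺ (both 36 e⁻, Z=38>37); Rb⁺ < Br⁻ (isoelectronic, higher Z=37 is smaller); Br⁻ < I⁻ (same group, period 4 vs 5).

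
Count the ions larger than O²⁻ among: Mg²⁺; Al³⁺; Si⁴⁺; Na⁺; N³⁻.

1

All of these have 10 electrons (isoelectronic). With the same electron cloud, the ion with the most protons pulls it in tightest. Nuclear charges: Si⁴⁺ (Z=14), Al³⁺ (Z=13), Mg²⁺ (Z=12), Na⁺ (Z=11), O²⁻ (Z=8), N³⁻ (Z=7). Highest Z is smallest.
Ordering all of them (including O²⁻) by radius gives Si⁴⁺ < Al³⁺ < Mg²⁺ < Na⁺ < O²⁻ < N³⁻. That's 1.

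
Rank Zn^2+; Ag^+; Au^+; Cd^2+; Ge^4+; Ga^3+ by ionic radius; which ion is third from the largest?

Electron counts and nuclear charges: Ge^4+: 28 e⁻, Z=32, Ga^3+: 28 e⁻, Z=31, Zn^2+: 28 e⁻, Z=30, Cd^2+: 46 e⁻, Z=48, Ag^+: 46 e⁻, Z=47, Au^+: 78 e⁻, Z=79. Ge^4+ < Ga^3+ (isoelectronic, higher Z=32 is smaller); Ga^3+ < Zn^2+ (both 28 e⁻, Z=31>30); Zn^2+ < Cd^2+ (same group, period 4 vs 5); Cd^2+ < Ag^+ (isoelectronic, higher Z=48 is smaller); Ag^+ < Au^+ (same group, period 5 vs 6).
That gives Ge^4+ < Ga^3+ < Zn^2+ < Cd^2+ < Ag^+ < Au^+. From the largest end, number 3 is Cd^2+.

Cd^2+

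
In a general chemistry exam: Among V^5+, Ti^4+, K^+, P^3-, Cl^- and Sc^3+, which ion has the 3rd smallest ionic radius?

These species are isoelectronic with 18 electrons. The only difference is the number of protons: V^5+ (Z=23), Ti^4+ (Z=22), Sc^3+ (Z=21), K^+ (Z=19), Cl^- (Z=17), P^3- (Z=15). The strongest nuclear pull (V^5+) gives the smallest ion.
Full ascending order: V^5+ < Ti^4+ < Sc^3+ < K^+ < Cl^- < P^3-. Counting from the smallest, position 3 is Sc^3+.

Sc^3+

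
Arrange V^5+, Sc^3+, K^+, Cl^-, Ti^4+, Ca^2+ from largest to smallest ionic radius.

All of these have 18 electrons (isoelectronic). With the same electron cloud, the ion with the most protons pulls it in tightest. Nuclear charges: V^5+ (Z=23), Ti^4+ (Z=22), Sc^3+ (Z=21), Ca^2+ (Z=20), K^+ (Z=19), Cl^- (Z=17). Highest Z is smallest.

Cl^- > K^+ > Ca^2+ > Sc^3+ > Ti^4+ > V^5+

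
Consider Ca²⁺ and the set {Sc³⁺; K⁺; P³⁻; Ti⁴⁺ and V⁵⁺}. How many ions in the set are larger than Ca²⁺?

2

Each ion has 18 electrons. The ranking follows nuclear charge in reverse — greater Z gives a smaller radius. V⁵⁺ (Z=23), Ti⁴⁺ (Z=22), Sc³⁺ (Z=21), Ca²⁺ (Z=20), K⁺ (Z=19), P³⁻ (Z=15).
Relative to Ca²⁺, the ions that are larger are K⁺, P³⁻. So 2 are larger.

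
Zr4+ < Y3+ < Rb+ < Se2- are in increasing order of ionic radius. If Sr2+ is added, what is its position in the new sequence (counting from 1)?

3

These species are isoelectronic with 36 electrons. The only difference is the number of protons: Zr4+ (Z=40), Y3+ (Z=39), Sr2+ (Z=38), Rb+ (Z=37), Se2- (Z=34). The strongest nuclear pull (Zr4+) gives the smallest ion.
Putting Sr2+ in gives Zr4+ < Y3+ < Sr2+ < Rb+ < Se2-; it lands at slot 3.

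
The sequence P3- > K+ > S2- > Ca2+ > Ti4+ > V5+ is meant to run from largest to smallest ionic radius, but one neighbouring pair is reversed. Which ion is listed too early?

Compare adjacent ions: K+ and S2- share 18 electrons; the higher nuclear charge on K (Z=19) contracts it more, so K+ < S2- — yet in this decreasing list K+ sits before S2-. Nothing else is reversed, so K+ should move one place to the right.

K+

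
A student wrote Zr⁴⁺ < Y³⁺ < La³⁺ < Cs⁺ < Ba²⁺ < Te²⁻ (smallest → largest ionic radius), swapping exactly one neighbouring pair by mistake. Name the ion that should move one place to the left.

Check each adjacent pair. Cs⁺ and Ba²⁺ are reversed: Ba²⁺ and Cs⁺ share 54 electrons; the higher nuclear charge on Ba (Z=56) contracts it more, so Ba²⁺ < Cs⁺. No other neighbouring pair contradicts the periodic trends, so Ba²⁺ is the ion listed too late.

Ba²⁺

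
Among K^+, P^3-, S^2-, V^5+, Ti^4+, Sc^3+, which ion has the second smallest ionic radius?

Ti^4+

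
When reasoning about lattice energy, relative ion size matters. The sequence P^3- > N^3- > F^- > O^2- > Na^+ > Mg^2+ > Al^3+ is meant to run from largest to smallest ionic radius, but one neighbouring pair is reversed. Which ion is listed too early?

Check each adjacent pair. F^- and O^2- are reversed: F^- and O^2- share 10 electrons; the higher nuclear charge on F (Z=9) contracts it more, so F^- < O^2-. No other neighbouring pair contradicts the periodic trends, so F^- is the ion listed too early.

F^-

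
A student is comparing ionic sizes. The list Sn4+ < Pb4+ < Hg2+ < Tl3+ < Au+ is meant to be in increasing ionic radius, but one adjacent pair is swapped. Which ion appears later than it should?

Tl3+

Scanning neighbour by neighbour, only Hg2+/Tl3+ violates a trend: Tl3+ and Hg2+ share 78 electrons; the higher nuclear charge on Tl (Z=81) contracts it more, so Tl3+ < Hg2+. That makes Tl3+ the one sitting a position late relative to where it belongs.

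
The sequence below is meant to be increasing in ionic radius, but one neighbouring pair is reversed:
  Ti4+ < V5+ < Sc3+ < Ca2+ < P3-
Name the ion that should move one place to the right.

Ti4+

Scanning neighbour by neighbour, only Ti4+/V5+ violates a trend: V5+ and Ti4+ share 18 electrons; the higher nuclear charge on V (Z=23) contracts it more, so V5+ < Ti4+. That makes Ti4+ the one sitting a position early relative to where it belongs.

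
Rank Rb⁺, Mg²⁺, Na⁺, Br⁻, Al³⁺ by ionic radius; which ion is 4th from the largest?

Tabulating Z and e⁻: Al³⁺ (Z=13, 10 e⁻), Mg²⁺ (Z=12, 10 e⁻), Na⁺ (Z=11, 10 e⁻), Rb⁺ (Z=37, 36 e⁻), Br⁻ (Z=35, 36 e⁻). Al³⁺ < Mg²⁺ (both 10 e⁻, Z=13>12); Mg²⁺ < Na⁺ (isoelectronic, higher Z=12 is smaller); Na⁺ < Rb⁺ (same group, period 3 vs 5); Rb⁺ < Br⁻ (isoelectronic, higher Z=37 is smaller).
Ordering: Al³⁺ < Mg²⁺ < Na⁺ < Rb⁺ < Br⁻. The 4th largest is Mg²⁺.

Mg²⁺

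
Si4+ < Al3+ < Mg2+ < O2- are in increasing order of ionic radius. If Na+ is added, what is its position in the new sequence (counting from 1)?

4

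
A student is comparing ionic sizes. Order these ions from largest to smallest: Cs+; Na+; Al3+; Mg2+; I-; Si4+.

I- > Cs+ > Na+ > Mg2+ > Al3+ > Si4+

Electron counts and nuclear charges: Si4+ has 10 e⁻ (Z=14), Al3+ has 10 e⁻ (Z=13), Mg2+ has 10 e⁻ (Z=12), Na+ has 10 e⁻ (Z=11), Cs+ has 54 e⁻ (Z=55), I- has 54 e⁻ (Z=53). Si4+ < Al3+ (isoelectronic, higher Z=14 is smaller); Al3+ < Mg2+ (both 10 e⁻, Z=13>12); Mg2+ < Na+ (both 10 e⁻, Z=12>11); Na+ < Cs+ (same group, 3 shells fewer); Cs+ < I- (isoelectronic, higher Z=55 is smaller).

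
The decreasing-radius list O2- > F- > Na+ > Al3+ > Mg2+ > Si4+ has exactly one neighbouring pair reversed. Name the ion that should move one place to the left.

The pair Al3+, Mg2+ is the wrong way round — both have 10 electrons but Z(Al)=13 > Z(Mg)=12, so Al3+ should be the smaller of the two. All other adjacent pairs agree with periodic trends, so Mg2+ is the misplaced ion.

Mg2+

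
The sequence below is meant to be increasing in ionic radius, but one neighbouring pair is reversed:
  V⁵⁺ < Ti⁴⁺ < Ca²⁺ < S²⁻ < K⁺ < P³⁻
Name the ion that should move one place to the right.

S²⁻

Check each adjacent pair. S²⁻ and K⁺ are reversed: both have 18 electrons but Z(K)=19 > Z(S)=16, so K⁺ should be the smaller of the two. No other neighbouring pair contradicts the periodic trends, so S²⁻ is the ion listed too early.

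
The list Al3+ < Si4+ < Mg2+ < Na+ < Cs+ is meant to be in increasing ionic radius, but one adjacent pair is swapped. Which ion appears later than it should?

Check each adjacent pair. Al3+ and Si4+ are reversed: Si4+ and Al3+ share 10 electrons; the higher nuclear charge on Si (Z=14) contracts it more, so Si4+ < Al3+. No other neighbouring pair contradicts the periodic trends, so Si4+ is the ion listed too late.

Si4+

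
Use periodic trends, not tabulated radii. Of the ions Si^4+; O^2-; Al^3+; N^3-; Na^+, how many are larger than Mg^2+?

3

Isoelectronic series (10 e⁻ each). Size is set by nuclear charge: more protons means a smaller ion. Si^4+ (Z=14), Al^3+ (Z=13), Mg^2+ (Z=12), Na^+ (Z=11), O^2- (Z=8), N^3- (Z=7).
Placing each against Mg^2+: smaller — Si^4+, Al^3+; larger — Na^+, O^2-, N^3-. That's 3.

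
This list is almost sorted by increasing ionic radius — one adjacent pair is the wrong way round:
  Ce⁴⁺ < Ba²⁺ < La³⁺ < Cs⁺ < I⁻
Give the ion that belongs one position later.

Ba²⁺

Check each adjacent pair. Ba²⁺ and La³⁺ are reversed: they are isoelectronic (54 e⁻) and La has more protons than Ba (57 vs 56), making La³⁺ smaller. No other neighbouring pair contradicts the periodic trends, so Ba²⁺ is the ion listed too early.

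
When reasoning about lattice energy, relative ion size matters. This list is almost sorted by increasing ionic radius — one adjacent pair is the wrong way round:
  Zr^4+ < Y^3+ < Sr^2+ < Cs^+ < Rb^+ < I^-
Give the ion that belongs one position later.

Cs^+

Scanning neighbour by neighbour, only Cs^+/Rb^+ violates a trend: same group and charge — period 5 sits above period 6, so Rb^+ is smaller. That makes Cs^+ the one sitting a position early relative to where it belongs.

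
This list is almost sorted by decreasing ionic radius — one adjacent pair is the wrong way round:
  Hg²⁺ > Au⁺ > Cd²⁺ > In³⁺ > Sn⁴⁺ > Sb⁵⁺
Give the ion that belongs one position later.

Compare adjacent ions: Hg²⁺ and Au⁺ share 78 electrons; the higher nuclear charge on Hg (Z=80) contracts it more, so Hg²⁺ < Au⁺ — yet in this decreasing list Hg²⁺ sits before Au⁺. Nothing else is reversed, so Hg²⁺ should move one place to the right.

Hg²⁺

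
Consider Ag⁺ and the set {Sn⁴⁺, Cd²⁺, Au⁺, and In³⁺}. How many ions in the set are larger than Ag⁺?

1

Sn⁴⁺: 46 e⁻, Z=50, In³⁺: 46 e⁻, Z=49, Cd²⁺: 46 e⁻, Z=48, Ag⁺: 46 e⁻, Z=47, Au⁺: 78 e⁻, Z=79. Sn⁴⁺ < In³⁺ (isoelectronic, higher Z=50 is smaller); In³⁺ < Cd²⁺ (isoelectronic, higher Z=49 is smaller); Cd²⁺ < Ag⁺ (both 46 e⁻, Z=48>47); Ag⁺ < Au⁺ (same group, period 5 vs 6).
Ordering all of them (including Ag⁺) by radius gives Sn⁴⁺ < In³⁺ < Cd²⁺ < Ag⁺ < Au⁺. So 1 is larger.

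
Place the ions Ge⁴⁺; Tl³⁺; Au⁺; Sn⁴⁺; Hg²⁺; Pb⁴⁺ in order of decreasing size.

Au⁺ > Hg²⁺ > Tl³⁺ > Pb⁴⁺ > Sn⁴⁺ > Ge⁴⁺

Work out protons and electrons: Ge⁴⁺: 28 e⁻, Z=32, Sn⁴⁺: 46 e⁻, Z=50, Pb⁴⁺: 78 e⁻, Z=82, Tl³⁺: 78 e⁻, Z=81, Hg²⁺: 78 e⁻, Z=80, Au⁺: 78 e⁻, Z=79. Ge⁴⁺ < Sn⁴⁺ (same group, 1 shell fewer); Sn⁴⁺ < Pb⁴⁺ (same group, 1 shell fewer); Pb⁴⁺ < Tl³⁺ (isoelectronic, higher Z=82 is smaller); Tl³⁺ < Hg²⁺ (both 78 e⁻, Z=81>80); Hg²⁺ < Au⁺ (isoelectronic, higher Z=80 is smaller).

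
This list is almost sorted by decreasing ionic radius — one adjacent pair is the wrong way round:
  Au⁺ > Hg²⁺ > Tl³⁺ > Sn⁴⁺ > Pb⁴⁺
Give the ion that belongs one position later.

Sn⁴⁺

Compare adjacent ions: Sn⁴⁺ and Pb⁴⁺ are in one column with the same charge; the lighter period-5 ion has one fewer shell and is smaller — yet in this decreasing list Sn⁴⁺ sits before Pb⁴⁺. Nothing else is reversed, so Sn⁴⁺ should move one place to the right.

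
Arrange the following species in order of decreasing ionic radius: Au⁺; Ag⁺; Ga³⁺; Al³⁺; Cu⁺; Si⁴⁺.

Au⁺ > Ag⁺ > Cu⁺ > Ga³⁺ > Al³⁺ > Si⁴⁺

Electron counts and nuclear charges: Si⁴⁺ has 10 e⁻ (Z=14), Al³⁺ has 10 e⁻ (Z=13), Ga³⁺ has 28 e⁻ (Z=31), Cu⁺ has 28 e⁻ (Z=29), Ag⁺ has 46 e⁻ (Z=47), Au⁺ has 78 e⁻ (Z=79). Si⁴⁺ < Al³⁺ (isoelectronic, higher Z=14 is smaller); Al³⁺ < Ga³⁺ (same group, 1 shell fewer); Ga³⁺ < Cu⁺ (isoelectronic, higher Z=31 is smaller); Cu⁺ < Ag⁺ (same group, 1 shell fewer); Ag⁺ < Au⁺ (same group, 1 shell fewer).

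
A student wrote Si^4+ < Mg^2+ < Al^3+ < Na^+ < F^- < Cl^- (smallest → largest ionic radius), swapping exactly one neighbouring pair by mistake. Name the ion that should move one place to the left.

Al^3+

Compare adjacent ions: they are isoelectronic (10 e⁻) and Al has more protons than Mg (13 vs 12), making Al^3+ smaller — yet in this increasing list Mg^2+ sits before Al^3+. Nothing else is reversed, so Al^3+ should move one place to the left.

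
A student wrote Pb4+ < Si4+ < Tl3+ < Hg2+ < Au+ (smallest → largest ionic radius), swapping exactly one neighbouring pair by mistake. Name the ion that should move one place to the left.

Si4+

Check each adjacent pair. Pb4+ and Si4+ are reversed: Si4+ and Pb4+ are in one column with the same charge; the lighter period-3 ion has 3 fewer shells and is smaller. No other neighbouring pair contradicts the periodic trends, so Si4+ is the ion listed too late.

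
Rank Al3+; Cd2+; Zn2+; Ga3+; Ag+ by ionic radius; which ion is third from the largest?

Zn2+

Work out protons and electrons: Al3+: 10 e⁻, Z=13, Ga3+: 28 e⁻, Z=31, Zn2+: 28 e⁻, Z=30, Cd2+: 46 e⁻, Z=48, Ag+: 46 e⁻, Z=47. Al3+ < Ga3+ (same group, period 3 vs 4); Ga3+ < Zn2+ (isoelectronic, higher Z=31 is smaller); Zn2+ < Cd2+ (same group, period 4 vs 5); Cd2+ < Ag+ (isoelectronic, higher Z=48 is smaller).
That gives Al3+ < Ga3+ < Zn2+ < Cd2+ < Ag+. From the largest end, number 3 is Zn2+.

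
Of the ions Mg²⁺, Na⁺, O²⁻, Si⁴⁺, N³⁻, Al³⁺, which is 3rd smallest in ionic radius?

Mg²⁺

All of these have 10 electrons (isoelectronic). With the same electron cloud, the ion with the most protons pulls it in tightest. Nuclear charges: Si⁴⁺ (Z=14), Al³⁺ (Z=13), Mg²⁺ (Z=12), Na⁺ (Z=11), O²⁻ (Z=8), N³⁻ (Z=7). Highest Z is smallest.
Full ascending order: Si⁴⁺ < Al³⁺ < Mg²⁺ < Na⁺ < O²⁻ < N³⁻. Counting from the smallest, position 3 is Mg²⁺.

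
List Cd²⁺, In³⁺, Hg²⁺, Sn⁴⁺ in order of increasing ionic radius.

Sn⁴⁺ < In³⁺ < Cd²⁺ < Hg²⁺

Tabulating Z and e⁻: Sn⁴⁺ has 46 e⁻ (Z=50), In³⁺ has 46 e⁻ (Z=49), Cd²⁺ has 46 e⁻ (Z=48), Hg²⁺ has 78 e⁻ (Z=80). Sn⁴⁺ < In³⁺ (both 46 e⁻, Z=50>49); In³⁺ < Cd²⁺ (isoelectronic, higher Z=49 is smaller); Cd²⁺ < Hg²⁺ (same group, period 5 vs 6).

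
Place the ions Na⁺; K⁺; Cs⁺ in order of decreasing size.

Cs⁺ > K⁺ > Na⁺

These ions sit in one column with identical charge. Each step down the periodic table adds a principal shell, increasing the radius.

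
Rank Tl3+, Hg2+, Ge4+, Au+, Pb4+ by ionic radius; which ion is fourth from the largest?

Pb4+

Electron counts and nuclear charges: Ge4+ has 28 e⁻ (Z=32), Pb4+ has 78 e⁻ (Z=82), Tl3+ has 78 e⁻ (Z=81), Hg2+ has 78 e⁻ (Z=80), Au+ has 78 e⁻ (Z=79). Ge4+ < Pb4+ (same group, period 4 vs 6); Pb4+ < Tl3+ (isoelectronic, higher Z=82 is smaller); Tl3+ < Hg2+ (both 78 e⁻, Z=81>80); Hg2+ < Au+ (isoelectronic, higher Z=80 is smaller).
That gives Ge4+ < Pb4+ < Tl3+ < Hg2+ < Au+. From the largest end, number 4 is Pb4+.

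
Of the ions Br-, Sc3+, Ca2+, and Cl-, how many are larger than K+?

Tabulating Z and e⁻: Sc3+: 18 e⁻, Z=21, Ca2+: 18 e⁻, Z=20, K+: 18 e⁻, Z=19, Cl-: 18 e⁻, Z=17, Br-: 36 e⁻, Z=35. Sc3+ < Ca2+ (isoelectronic, higher Z=21 is smaller); Ca2+ < K+ (isoelectronic, higher Z=20 is smaller); K+ < Cl- (both 18 e⁻, Z=19>17); Cl- < Br- (same group, 1 shell fewer).
Ordering all of them (including K+) by radius gives Sc3+ < Ca2+ < K+ < Cl- < Br-. So 2 are larger.

2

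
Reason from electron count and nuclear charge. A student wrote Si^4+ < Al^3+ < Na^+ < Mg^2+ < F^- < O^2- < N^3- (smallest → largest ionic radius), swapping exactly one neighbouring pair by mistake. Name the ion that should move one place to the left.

Mg^2+

Check each adjacent pair. Na^+ and Mg^2+ are reversed: they are isoelectronic (10 e⁻) and Mg has more protons than Na (12 vs 11), making Mg^2+ smaller. No other neighbouring pair contradicts the periodic trends, so Mg^2+ is the ion listed too late.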